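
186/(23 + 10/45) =1674/209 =8.01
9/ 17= 0.53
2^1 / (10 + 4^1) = 1 / 7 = 0.14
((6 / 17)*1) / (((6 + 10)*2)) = 3 / 272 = 0.01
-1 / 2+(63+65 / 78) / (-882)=-3029 / 5292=-0.57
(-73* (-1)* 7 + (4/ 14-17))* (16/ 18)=439.37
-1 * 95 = -95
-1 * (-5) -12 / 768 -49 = -2817 / 64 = -44.02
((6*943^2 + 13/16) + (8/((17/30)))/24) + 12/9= 4353765335/816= 5335496.73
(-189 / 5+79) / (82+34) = 103 / 290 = 0.36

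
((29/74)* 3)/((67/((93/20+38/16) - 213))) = -716793/198320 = -3.61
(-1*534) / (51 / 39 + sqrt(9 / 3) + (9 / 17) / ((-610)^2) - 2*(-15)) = -113056678227385159800 / 6608071939526610289 + 3611146806300540000*sqrt(3) / 6608071939526610289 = -16.16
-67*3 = -201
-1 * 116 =-116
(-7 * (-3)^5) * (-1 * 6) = -10206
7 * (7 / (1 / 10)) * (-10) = -4900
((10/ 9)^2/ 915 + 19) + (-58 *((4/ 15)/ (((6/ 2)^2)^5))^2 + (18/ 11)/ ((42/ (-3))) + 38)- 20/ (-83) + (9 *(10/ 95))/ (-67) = 22235998694196630177206/ 389345059970919342675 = 57.11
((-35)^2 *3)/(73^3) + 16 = 16.01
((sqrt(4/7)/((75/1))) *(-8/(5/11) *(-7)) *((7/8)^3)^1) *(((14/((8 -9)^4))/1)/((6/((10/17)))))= 26411 *sqrt(7)/61200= 1.14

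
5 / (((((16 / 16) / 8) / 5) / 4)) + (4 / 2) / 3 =2402 / 3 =800.67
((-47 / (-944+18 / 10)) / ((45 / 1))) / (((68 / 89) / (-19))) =-79477 / 2883132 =-0.03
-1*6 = -6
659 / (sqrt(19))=659 * sqrt(19) / 19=151.18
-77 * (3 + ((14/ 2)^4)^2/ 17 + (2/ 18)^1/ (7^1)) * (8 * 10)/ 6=-159801704920/ 459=-348151862.57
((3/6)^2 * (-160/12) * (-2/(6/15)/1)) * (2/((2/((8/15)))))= 80/9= 8.89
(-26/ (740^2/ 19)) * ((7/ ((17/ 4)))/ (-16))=0.00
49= 49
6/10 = 3/5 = 0.60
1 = 1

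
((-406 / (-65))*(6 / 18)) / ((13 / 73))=29638 / 2535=11.69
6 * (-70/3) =-140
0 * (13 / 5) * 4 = 0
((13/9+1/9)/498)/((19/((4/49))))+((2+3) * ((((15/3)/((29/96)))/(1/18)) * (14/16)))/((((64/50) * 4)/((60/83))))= 6362803589/34574148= 184.03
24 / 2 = 12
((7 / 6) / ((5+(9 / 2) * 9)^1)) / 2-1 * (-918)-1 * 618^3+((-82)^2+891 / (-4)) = -36819371587 / 156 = -236021612.74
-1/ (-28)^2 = -1/ 784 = -0.00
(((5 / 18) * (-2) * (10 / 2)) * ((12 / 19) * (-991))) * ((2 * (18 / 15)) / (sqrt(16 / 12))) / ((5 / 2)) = 15856 * sqrt(3) / 19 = 1445.44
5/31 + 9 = 9.16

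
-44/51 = -0.86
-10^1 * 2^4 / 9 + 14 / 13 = -1954 / 117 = -16.70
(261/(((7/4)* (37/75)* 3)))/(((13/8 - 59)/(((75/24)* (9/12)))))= -18125/4403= -4.12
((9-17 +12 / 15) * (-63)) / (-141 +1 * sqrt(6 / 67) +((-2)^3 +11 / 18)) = -7305740568 / 2389961015-734832 * sqrt(402) / 2389961015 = -3.06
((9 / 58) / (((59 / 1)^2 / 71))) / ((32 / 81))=51759 / 6460736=0.01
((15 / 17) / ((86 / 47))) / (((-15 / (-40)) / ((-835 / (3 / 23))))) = -18052700 / 2193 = -8231.97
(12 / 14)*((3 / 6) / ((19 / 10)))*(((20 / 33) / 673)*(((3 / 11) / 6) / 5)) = 0.00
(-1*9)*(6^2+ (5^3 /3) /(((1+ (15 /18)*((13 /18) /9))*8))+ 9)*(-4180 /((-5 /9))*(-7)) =24519455730 /1037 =23644605.33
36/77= 0.47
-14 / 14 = -1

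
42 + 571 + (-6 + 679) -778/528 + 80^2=2028715/264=7684.53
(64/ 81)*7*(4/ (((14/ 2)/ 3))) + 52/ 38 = 5566/ 513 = 10.85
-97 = -97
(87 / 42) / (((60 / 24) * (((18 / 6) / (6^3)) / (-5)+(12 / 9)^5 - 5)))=-56376 / 53669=-1.05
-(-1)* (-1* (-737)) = 737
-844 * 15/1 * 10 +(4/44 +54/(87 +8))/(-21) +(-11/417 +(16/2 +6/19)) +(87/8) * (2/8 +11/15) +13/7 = -12355566990311/97611360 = -126579.19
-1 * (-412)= 412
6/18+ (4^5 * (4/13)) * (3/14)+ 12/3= 19615/273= 71.85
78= 78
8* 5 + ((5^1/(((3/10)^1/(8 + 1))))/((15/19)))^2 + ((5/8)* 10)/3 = 433705/12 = 36142.08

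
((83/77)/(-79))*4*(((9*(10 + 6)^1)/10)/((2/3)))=-1.18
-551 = -551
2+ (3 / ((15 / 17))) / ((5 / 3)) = 101 / 25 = 4.04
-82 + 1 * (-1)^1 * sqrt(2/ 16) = -82 - sqrt(2)/ 4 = -82.35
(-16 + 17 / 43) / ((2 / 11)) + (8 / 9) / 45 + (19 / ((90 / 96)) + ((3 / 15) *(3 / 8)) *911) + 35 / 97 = 42524131 / 13514040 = 3.15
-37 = -37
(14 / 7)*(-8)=-16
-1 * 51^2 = -2601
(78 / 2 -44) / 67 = -5 / 67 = -0.07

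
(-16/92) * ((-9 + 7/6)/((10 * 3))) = 0.05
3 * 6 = 18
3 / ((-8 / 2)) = -3 / 4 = -0.75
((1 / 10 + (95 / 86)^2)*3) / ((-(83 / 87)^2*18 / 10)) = -123180429 / 50951044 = -2.42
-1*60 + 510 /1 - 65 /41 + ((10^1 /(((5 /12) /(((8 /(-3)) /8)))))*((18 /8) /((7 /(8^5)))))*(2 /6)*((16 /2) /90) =-8817479 /4305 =-2048.19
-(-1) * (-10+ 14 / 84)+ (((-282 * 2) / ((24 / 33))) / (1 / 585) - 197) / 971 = -1390238 / 2913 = -477.25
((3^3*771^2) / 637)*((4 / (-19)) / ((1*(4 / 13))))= -16049907 / 931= -17239.43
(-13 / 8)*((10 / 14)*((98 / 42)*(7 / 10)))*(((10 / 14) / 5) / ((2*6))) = -13 / 576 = -0.02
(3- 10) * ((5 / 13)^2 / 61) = -175 / 10309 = -0.02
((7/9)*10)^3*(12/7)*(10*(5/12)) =2450000/729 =3360.77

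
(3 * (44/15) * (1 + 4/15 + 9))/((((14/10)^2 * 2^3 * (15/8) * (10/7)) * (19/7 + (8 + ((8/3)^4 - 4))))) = 30492/811975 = 0.04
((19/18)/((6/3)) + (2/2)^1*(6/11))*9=425/44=9.66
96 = 96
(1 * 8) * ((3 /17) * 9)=216 /17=12.71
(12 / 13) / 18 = 2 / 39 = 0.05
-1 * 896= -896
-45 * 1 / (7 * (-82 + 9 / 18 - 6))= 0.07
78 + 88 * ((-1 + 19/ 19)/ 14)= 78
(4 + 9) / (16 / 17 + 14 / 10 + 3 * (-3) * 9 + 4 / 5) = -1105 / 6618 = -0.17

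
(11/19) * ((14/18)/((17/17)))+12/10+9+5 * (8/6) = 14806/855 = 17.32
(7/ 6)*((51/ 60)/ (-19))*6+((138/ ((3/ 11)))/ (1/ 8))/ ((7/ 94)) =144593727/ 2660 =54358.54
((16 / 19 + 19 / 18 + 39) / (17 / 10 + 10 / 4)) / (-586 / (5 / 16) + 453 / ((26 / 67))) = -4545775 / 330447411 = -0.01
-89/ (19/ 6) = -534/ 19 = -28.11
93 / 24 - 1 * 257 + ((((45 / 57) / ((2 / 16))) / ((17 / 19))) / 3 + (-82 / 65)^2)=-143179161 / 574600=-249.18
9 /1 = 9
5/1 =5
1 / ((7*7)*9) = 1 / 441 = 0.00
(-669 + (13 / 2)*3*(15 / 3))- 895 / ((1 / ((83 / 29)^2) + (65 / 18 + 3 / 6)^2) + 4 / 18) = -5999056281 / 9623164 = -623.40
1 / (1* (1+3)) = 1 / 4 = 0.25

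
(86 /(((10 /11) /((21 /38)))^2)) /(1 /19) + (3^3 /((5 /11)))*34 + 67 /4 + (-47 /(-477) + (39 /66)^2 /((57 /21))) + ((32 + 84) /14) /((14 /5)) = 2643.36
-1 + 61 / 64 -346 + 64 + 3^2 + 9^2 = -12291 / 64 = -192.05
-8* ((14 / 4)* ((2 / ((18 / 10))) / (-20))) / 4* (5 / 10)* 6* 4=4.67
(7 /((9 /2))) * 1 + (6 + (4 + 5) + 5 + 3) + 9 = 302 /9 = 33.56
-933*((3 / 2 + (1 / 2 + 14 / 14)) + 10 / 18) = -9952 / 3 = -3317.33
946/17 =55.65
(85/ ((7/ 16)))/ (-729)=-1360/ 5103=-0.27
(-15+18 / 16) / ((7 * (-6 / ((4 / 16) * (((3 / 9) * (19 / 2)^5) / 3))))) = 91615663 / 129024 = 710.07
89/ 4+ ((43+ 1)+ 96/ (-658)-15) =67253/ 1316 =51.10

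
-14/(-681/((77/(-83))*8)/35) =-301840/56523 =-5.34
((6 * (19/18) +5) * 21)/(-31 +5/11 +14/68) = -12716/1621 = -7.84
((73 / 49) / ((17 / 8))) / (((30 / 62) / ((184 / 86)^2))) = 6.63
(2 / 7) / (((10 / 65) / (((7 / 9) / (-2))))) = -13 / 18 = -0.72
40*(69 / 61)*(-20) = -55200 / 61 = -904.92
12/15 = 4/5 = 0.80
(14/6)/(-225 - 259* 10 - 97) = -1/1248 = -0.00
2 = 2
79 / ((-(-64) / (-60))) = -1185 / 16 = -74.06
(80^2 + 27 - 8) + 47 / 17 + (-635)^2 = 6963995 / 17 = 409646.76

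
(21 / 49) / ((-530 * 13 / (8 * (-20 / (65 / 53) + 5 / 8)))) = 699 / 89570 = 0.01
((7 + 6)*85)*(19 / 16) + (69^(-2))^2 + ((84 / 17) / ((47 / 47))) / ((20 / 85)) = 483512358067 / 362673936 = 1333.19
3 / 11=0.27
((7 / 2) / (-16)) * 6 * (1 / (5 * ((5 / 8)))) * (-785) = 3297 / 10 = 329.70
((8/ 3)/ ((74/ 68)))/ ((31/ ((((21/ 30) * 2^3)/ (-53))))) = -7616/ 911865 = -0.01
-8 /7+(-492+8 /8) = -3445 /7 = -492.14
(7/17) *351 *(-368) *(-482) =435812832/17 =25636048.94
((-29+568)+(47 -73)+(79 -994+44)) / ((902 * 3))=-179 / 1353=-0.13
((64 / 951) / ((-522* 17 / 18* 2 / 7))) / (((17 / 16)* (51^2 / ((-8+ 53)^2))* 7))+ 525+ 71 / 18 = 7310304541913 / 13820553954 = 528.94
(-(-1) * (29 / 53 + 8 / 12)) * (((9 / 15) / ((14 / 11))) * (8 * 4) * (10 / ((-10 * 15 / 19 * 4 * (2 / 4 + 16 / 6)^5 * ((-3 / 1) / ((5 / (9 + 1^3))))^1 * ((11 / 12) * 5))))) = 4002048 / 6043636375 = 0.00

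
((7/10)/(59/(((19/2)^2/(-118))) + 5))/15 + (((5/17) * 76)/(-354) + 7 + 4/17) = 28099164569/3918169350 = 7.17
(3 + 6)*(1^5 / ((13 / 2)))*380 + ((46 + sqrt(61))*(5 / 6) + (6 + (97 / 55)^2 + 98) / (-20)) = 5*sqrt(61) / 6 + 1319271149 / 2359500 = 565.64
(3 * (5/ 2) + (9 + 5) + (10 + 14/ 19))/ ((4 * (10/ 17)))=4165/ 304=13.70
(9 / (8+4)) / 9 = 1 / 12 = 0.08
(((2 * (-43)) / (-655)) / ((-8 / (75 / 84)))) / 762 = -215 / 11180064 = -0.00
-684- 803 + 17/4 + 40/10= -5915/4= -1478.75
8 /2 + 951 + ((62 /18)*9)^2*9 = 9604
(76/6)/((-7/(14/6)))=-38/9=-4.22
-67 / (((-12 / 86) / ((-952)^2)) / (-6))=-2611061824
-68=-68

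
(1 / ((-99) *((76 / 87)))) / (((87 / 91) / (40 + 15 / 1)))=-455 / 684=-0.67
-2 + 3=1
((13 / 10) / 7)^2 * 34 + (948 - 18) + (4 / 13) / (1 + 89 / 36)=148303357 / 159250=931.26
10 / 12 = 5 / 6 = 0.83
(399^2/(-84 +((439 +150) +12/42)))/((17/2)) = 247646/6681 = 37.07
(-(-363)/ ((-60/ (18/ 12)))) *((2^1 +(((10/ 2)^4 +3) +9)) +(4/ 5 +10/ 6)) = -582131/ 100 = -5821.31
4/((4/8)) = 8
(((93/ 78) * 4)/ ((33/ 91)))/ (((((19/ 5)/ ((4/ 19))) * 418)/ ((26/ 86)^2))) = 733460/ 4603671633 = 0.00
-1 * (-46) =46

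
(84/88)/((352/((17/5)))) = 357/38720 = 0.01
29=29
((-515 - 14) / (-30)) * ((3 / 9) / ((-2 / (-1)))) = 2.94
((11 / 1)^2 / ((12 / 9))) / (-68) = -363 / 272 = -1.33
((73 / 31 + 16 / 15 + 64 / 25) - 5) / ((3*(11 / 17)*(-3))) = -38794 / 230175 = -0.17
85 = 85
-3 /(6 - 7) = 3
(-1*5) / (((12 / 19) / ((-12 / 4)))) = 95 / 4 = 23.75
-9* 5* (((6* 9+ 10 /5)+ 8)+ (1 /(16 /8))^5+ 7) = -102285 /32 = -3196.41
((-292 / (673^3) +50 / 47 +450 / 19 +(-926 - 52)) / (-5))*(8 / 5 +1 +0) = 3373243646719362 / 6805133669525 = 495.69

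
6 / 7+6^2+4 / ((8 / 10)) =293 / 7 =41.86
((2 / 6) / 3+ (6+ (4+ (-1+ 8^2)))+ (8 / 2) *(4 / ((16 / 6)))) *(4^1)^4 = 182272 / 9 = 20252.44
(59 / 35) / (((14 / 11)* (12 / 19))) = 12331 / 5880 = 2.10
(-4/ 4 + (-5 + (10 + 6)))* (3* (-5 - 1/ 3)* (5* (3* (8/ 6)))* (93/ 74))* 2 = -297600/ 37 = -8043.24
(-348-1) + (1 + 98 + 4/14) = -1748/7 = -249.71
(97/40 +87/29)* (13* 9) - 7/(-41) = 1041229/1640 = 634.90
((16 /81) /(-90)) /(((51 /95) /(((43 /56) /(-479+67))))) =817 /107224236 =0.00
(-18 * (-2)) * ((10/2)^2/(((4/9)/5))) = 10125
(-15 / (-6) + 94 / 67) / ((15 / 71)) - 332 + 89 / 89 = -628177 / 2010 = -312.53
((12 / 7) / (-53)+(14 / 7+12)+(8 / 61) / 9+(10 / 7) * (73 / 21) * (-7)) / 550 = -2116192 / 56011725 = -0.04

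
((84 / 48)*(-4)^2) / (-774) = -14 / 387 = -0.04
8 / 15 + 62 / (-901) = 6278 / 13515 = 0.46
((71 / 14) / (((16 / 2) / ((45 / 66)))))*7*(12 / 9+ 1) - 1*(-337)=121109 / 352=344.06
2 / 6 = 1 / 3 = 0.33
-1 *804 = -804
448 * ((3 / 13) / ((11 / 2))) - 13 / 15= 38461 / 2145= 17.93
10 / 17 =0.59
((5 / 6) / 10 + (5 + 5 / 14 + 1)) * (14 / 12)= 541 / 72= 7.51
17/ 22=0.77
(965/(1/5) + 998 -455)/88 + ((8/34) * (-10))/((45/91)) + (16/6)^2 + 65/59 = 64648/1003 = 64.45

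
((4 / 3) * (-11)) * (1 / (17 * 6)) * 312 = -2288 / 51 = -44.86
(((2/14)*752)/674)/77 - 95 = -17255709/181643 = -95.00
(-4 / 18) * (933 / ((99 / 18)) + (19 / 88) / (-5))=-74621 / 1980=-37.69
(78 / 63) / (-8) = -13 / 84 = -0.15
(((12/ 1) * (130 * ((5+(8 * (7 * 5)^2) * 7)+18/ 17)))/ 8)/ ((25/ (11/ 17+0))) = 500343987/ 1445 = 346258.81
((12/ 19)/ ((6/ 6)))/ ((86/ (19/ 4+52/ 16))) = 48/ 817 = 0.06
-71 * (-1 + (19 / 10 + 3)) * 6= -8307 / 5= -1661.40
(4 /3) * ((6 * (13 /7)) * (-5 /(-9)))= 520 /63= 8.25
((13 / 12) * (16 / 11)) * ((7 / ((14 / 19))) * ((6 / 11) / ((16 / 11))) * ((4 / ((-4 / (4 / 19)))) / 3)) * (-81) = 351 / 11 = 31.91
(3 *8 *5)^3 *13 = 22464000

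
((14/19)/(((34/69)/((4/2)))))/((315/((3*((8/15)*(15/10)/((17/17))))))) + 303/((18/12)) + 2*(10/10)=1647484/8075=204.02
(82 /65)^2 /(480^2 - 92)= 1681 /243262825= 0.00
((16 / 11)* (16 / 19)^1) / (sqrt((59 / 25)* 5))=256* sqrt(295) / 12331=0.36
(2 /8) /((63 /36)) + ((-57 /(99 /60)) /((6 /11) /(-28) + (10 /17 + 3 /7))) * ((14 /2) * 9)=-5697347 /2611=-2182.06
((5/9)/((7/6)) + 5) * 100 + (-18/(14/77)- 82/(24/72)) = 4255/21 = 202.62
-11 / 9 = -1.22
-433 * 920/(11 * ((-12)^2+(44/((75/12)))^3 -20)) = -1556093750/20320509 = -76.58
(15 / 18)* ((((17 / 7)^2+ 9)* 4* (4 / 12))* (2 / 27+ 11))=2182700 / 11907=183.31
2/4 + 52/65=13/10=1.30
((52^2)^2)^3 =390877006486250192896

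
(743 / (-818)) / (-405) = 743 / 331290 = 0.00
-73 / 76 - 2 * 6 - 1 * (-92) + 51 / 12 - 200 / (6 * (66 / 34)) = 248735 / 3762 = 66.12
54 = 54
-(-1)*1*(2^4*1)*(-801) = -12816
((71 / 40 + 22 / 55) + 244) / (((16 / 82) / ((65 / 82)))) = 128011 / 128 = 1000.09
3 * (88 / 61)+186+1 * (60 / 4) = 12525 / 61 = 205.33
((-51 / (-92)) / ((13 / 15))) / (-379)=-765 / 453284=-0.00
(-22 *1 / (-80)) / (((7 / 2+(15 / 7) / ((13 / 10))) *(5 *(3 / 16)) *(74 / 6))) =4004 / 866725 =0.00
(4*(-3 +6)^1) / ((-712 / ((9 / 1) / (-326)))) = 27 / 58028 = 0.00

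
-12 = -12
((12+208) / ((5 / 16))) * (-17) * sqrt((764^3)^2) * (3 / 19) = -16011164184576 / 19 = -842692851819.79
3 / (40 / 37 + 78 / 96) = 1776 / 1121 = 1.58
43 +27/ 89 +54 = 8660/ 89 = 97.30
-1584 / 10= -792 / 5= -158.40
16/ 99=0.16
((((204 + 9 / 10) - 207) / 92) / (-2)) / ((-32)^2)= 21 / 1884160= 0.00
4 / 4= 1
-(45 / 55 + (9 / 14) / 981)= -13745 / 16786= -0.82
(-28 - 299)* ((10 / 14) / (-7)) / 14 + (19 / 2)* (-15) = -48060 / 343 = -140.12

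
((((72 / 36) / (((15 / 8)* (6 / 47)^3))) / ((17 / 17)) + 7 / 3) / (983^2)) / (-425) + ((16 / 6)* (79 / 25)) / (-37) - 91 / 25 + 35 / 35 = -17647933161157 / 6153932282625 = -2.87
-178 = -178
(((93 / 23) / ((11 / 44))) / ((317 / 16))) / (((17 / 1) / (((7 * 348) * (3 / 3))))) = 14499072 / 123947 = 116.98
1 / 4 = 0.25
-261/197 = -1.32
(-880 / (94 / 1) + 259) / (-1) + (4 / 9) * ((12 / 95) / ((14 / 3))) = -7802069 / 31255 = -249.63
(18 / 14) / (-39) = -3 / 91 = -0.03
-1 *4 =-4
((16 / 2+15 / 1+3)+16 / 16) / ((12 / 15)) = 135 / 4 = 33.75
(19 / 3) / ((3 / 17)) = 35.89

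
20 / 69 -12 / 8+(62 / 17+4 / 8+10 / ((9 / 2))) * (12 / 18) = 64103 / 21114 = 3.04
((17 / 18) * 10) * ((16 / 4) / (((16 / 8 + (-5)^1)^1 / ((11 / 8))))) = -935 / 54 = -17.31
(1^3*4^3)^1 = 64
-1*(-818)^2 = -669124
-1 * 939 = -939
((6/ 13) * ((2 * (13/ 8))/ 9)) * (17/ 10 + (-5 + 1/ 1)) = -23/ 60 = -0.38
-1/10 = -0.10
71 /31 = 2.29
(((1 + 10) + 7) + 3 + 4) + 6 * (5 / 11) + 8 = 393 / 11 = 35.73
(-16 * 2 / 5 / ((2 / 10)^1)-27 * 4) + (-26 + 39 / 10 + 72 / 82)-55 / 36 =-1201093 / 7380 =-162.75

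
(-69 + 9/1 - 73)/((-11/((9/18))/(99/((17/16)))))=9576/17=563.29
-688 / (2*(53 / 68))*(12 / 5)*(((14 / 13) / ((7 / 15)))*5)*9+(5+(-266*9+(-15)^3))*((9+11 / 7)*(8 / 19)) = -12431147072 / 91637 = -135656.42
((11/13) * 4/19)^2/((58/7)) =0.00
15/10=3/2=1.50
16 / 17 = 0.94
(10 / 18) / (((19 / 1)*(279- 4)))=1 / 9405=0.00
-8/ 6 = -4/ 3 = -1.33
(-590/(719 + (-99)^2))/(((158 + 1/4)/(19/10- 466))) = 91273/554930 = 0.16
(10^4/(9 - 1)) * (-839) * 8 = -8390000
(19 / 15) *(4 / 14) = 38 / 105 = 0.36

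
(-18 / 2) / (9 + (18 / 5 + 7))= -0.46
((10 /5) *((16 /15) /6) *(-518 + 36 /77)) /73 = -127520 /50589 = -2.52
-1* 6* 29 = -174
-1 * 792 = -792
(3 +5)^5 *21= 688128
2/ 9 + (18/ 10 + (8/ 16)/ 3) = 197/ 90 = 2.19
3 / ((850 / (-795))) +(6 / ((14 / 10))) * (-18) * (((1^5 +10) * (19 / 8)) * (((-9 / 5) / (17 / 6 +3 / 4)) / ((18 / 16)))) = 45903303 / 51170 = 897.07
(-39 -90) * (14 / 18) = -301 / 3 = -100.33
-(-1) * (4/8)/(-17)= -1/34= -0.03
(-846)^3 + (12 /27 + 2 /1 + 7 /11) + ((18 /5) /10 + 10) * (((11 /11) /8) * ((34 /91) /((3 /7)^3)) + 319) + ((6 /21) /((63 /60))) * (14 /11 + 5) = -11455250549007791 /18918900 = -605492420.23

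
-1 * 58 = -58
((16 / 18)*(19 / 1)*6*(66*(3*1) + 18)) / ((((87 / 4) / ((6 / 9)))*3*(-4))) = -4864 / 87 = -55.91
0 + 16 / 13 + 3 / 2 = 71 / 26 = 2.73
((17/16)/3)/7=17/336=0.05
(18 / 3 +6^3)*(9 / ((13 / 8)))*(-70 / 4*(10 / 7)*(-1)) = 399600 / 13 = 30738.46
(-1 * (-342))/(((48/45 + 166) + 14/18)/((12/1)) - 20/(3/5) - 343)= -184680/195667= -0.94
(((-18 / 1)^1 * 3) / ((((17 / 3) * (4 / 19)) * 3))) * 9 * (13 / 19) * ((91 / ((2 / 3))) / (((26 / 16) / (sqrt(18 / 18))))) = -132678 / 17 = -7804.59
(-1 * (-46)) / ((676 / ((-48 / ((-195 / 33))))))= 6072 / 10985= 0.55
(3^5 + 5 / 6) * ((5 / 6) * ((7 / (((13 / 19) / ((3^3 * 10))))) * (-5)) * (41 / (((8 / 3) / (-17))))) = 152574258375 / 208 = 733530088.34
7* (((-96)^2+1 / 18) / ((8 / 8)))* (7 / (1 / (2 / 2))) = 8128561 / 18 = 451586.72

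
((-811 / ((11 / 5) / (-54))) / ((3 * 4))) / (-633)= -12165 / 4642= -2.62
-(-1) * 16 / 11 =16 / 11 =1.45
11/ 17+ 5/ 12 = 217/ 204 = 1.06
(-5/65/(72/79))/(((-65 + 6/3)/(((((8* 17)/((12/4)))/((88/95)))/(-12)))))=-127585/23351328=-0.01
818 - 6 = 812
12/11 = 1.09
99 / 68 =1.46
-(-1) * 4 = 4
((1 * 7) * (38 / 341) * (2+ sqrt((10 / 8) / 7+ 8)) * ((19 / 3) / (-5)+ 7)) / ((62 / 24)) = 183008 / 52855+ 6536 * sqrt(1603) / 52855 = 8.41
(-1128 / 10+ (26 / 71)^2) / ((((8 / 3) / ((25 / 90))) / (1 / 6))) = -88742 / 45369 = -1.96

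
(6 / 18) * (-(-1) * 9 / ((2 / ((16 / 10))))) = 12 / 5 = 2.40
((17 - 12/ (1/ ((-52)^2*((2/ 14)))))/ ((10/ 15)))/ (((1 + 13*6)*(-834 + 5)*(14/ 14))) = 0.11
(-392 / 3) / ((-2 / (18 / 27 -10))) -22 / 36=-610.39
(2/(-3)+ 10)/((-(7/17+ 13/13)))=-119/18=-6.61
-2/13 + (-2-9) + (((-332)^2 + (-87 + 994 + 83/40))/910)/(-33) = -17843323/1201200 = -14.85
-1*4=-4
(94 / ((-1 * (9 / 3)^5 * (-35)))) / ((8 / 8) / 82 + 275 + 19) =0.00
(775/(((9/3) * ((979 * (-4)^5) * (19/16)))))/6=-0.00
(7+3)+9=19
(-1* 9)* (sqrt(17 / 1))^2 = -153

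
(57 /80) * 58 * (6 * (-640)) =-158688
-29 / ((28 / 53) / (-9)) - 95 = 11173 / 28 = 399.04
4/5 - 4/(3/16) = -308/15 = -20.53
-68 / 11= -6.18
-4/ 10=-2/ 5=-0.40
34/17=2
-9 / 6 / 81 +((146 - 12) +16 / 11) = 80449 / 594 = 135.44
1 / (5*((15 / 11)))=11 / 75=0.15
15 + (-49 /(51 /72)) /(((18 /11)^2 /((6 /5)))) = -12241 /765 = -16.00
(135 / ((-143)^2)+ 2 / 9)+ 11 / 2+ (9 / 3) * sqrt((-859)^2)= 950655991 / 368082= 2582.73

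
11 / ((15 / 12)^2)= 176 / 25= 7.04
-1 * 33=-33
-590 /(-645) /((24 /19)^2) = 21299 /37152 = 0.57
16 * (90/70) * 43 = 6192/7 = 884.57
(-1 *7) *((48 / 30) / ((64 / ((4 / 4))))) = -7 / 40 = -0.18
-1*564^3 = -179406144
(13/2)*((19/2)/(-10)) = -6.18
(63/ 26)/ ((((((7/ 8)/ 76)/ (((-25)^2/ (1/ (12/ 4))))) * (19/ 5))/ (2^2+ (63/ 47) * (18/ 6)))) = 832978.72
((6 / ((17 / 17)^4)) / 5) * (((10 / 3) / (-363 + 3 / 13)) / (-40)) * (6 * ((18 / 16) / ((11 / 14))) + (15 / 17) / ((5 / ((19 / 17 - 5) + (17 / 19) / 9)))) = 37329019 / 17091066960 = 0.00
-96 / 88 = -12 / 11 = -1.09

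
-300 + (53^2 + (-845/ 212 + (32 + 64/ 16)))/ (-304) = -309.35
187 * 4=748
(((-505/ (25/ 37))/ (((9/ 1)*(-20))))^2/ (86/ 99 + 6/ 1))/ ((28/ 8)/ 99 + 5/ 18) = 1689785449/ 210800000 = 8.02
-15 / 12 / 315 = -1 / 252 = -0.00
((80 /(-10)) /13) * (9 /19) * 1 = -72 /247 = -0.29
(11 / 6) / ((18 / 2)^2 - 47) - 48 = -9781 / 204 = -47.95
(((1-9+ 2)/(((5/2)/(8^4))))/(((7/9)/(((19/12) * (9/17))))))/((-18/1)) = 350208/595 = 588.58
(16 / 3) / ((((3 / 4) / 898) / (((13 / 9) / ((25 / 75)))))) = 747136 / 27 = 27671.70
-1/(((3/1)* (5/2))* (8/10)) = -1/6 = -0.17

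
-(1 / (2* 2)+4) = -17 / 4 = -4.25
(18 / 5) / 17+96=8178 / 85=96.21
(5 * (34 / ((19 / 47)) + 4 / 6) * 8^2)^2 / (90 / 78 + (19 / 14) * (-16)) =-217568090521600 / 6078879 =-35790824.35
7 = 7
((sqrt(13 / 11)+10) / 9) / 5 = sqrt(143) / 495+2 / 9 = 0.25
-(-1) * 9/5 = 9/5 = 1.80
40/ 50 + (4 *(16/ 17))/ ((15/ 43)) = 2956/ 255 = 11.59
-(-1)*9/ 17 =0.53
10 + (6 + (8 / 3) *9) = 40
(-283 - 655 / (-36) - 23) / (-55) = 10361 / 1980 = 5.23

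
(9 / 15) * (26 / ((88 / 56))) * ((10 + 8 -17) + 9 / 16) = 1365 / 88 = 15.51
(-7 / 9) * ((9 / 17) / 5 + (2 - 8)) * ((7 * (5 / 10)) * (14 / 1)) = 57281 / 255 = 224.63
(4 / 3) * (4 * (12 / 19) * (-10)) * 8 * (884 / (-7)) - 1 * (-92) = 4538316 / 133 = 34122.68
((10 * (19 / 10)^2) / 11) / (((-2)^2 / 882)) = 159201 / 220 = 723.64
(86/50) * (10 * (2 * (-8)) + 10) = -258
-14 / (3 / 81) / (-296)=1.28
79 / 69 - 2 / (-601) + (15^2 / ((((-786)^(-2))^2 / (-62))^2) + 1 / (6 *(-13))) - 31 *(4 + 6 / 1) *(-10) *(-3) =45281616412359859169104126903177873 / 359398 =125992956033032624469541100000.00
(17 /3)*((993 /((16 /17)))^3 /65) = 27259769313099 /266240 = 102387955.65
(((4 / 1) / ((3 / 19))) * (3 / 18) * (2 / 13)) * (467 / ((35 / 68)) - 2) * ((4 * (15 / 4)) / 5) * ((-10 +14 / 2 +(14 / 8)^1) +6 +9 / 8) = 4715933 / 455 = 10364.69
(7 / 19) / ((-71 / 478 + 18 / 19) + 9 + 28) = 3346 / 343289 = 0.01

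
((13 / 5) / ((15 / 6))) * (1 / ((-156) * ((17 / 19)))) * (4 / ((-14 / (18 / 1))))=114 / 2975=0.04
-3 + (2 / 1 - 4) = -5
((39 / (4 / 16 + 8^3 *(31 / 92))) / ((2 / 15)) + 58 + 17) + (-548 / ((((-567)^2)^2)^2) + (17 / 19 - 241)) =-105437059141779085865809659613 / 645221157610519936939765041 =-163.41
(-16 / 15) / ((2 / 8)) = -64 / 15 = -4.27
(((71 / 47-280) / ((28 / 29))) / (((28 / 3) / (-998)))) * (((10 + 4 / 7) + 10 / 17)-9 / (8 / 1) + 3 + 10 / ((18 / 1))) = 7351732273093 / 17539648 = 419149.36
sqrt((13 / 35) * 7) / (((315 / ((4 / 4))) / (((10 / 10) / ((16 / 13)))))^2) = 169 * sqrt(65) / 127008000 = 0.00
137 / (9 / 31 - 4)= -4247 / 115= -36.93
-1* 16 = -16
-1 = -1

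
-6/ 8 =-3/ 4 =-0.75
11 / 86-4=-333 / 86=-3.87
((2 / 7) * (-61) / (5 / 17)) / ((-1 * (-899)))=-2074 / 31465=-0.07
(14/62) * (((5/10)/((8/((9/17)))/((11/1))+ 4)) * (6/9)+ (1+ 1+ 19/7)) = 2541/2356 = 1.08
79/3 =26.33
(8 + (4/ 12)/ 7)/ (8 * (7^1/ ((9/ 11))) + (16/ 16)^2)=507/ 4375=0.12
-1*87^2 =-7569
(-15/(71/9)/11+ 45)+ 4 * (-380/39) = 178270/30459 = 5.85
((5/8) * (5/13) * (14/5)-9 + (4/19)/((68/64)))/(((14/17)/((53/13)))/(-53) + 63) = -383515579/2972157916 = -0.13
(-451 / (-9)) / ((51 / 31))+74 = 47947 / 459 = 104.46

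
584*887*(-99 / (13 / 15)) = -769241880 / 13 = -59172452.31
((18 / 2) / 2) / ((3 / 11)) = 33 / 2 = 16.50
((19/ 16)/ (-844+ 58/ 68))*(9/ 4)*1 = -0.00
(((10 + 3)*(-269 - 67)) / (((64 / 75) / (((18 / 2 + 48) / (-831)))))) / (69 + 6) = 5187 / 1108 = 4.68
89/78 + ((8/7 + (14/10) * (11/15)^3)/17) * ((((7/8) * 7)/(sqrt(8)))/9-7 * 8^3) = -2656804703/7458750 + 1401533 * sqrt(2)/82620000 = -356.18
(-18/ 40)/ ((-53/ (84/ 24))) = 63/ 2120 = 0.03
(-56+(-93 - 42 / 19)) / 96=-2873 / 1824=-1.58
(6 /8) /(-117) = -1 /156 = -0.01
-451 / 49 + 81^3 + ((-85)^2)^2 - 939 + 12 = 2583825360 / 49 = 52731129.80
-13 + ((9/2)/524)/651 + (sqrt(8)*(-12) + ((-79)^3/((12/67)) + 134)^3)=-1024556319291167360411936855/49121856 - 24*sqrt(2)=-20857443157098285579.42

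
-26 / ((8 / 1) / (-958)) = 6227 / 2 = 3113.50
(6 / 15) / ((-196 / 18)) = -9 / 245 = -0.04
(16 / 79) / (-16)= -1 / 79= -0.01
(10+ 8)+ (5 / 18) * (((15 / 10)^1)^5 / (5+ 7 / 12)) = 18.38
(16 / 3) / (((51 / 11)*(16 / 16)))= 176 / 153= 1.15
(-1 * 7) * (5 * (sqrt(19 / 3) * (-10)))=350 * sqrt(57) / 3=880.81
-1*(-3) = 3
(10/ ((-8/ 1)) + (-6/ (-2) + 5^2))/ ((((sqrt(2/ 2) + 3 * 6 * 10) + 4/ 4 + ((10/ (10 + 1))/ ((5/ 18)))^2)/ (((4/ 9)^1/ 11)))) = 1177/ 209862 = 0.01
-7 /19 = -0.37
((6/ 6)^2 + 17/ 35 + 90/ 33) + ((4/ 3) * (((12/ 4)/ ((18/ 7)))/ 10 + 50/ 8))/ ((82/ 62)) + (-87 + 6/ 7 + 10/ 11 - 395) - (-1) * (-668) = -161613478/ 142065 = -1137.60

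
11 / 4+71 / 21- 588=-581.87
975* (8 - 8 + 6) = 5850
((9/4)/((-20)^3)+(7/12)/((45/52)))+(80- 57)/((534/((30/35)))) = 382555811/538272000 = 0.71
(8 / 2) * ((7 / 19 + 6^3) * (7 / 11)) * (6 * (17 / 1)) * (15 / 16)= 22014405 / 418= 52666.04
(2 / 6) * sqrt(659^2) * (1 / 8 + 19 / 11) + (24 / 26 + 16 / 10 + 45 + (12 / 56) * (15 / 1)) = 54969307 / 120120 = 457.62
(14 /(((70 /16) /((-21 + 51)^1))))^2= 9216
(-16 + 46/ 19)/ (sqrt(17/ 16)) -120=-133.17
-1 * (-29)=29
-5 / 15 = -1 / 3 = -0.33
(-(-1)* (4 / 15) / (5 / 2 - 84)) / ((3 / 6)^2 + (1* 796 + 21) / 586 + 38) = -9376 / 113602035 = -0.00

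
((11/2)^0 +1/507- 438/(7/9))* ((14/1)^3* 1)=-782054896/507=-1542514.59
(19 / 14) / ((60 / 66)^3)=1.81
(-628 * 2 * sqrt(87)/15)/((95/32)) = -40192 * sqrt(87)/1425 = -263.08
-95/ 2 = -47.50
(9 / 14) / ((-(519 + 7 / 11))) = -99 / 80024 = -0.00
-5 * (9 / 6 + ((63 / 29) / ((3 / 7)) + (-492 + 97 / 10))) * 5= 344905 / 29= 11893.28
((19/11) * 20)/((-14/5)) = -950/77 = -12.34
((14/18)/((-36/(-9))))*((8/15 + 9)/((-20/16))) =-1001/675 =-1.48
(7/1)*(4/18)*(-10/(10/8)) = -112/9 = -12.44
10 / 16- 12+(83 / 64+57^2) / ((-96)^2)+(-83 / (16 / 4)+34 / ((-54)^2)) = -1517389181 / 47775744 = -31.76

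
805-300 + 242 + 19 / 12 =8983 / 12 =748.58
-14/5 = -2.80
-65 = -65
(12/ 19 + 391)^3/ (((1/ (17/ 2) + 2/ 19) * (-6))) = -7003946741057/ 155952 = -44910913.24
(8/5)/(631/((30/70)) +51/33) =132/121595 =0.00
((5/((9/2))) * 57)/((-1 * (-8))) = 95/12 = 7.92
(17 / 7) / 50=17 / 350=0.05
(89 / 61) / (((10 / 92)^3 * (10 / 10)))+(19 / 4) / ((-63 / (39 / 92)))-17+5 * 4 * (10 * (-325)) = -3764246703263 / 58926000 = -63880.91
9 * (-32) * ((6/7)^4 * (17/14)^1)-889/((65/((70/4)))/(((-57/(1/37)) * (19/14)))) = 684871.21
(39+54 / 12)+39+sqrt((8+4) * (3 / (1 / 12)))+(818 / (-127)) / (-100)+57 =12 * sqrt(3)+443117 / 3175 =160.35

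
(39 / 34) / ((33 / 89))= 1157 / 374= 3.09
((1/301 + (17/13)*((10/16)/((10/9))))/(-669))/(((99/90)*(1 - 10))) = 231305/2073295224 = 0.00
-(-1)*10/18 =5/9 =0.56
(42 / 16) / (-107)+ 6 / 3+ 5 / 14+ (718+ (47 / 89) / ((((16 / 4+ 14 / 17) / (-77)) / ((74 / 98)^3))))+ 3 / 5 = 188282747562729 / 262487020040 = 717.30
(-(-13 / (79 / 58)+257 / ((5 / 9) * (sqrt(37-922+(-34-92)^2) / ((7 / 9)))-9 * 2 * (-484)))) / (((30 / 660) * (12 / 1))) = 17.44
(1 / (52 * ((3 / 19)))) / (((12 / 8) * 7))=19 / 1638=0.01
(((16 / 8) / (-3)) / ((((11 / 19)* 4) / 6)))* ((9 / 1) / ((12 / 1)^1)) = -57 / 44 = -1.30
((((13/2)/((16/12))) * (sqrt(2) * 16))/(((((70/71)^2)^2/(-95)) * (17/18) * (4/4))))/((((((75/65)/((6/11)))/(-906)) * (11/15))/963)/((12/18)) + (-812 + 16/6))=101166878124608634 * sqrt(2)/9860132500726375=14.51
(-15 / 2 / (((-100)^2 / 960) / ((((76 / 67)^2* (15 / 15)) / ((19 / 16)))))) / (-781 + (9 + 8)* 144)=-87552 / 187079075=-0.00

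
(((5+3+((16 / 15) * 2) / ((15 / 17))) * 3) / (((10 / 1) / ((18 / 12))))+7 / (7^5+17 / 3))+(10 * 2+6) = 193482793 / 6304750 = 30.69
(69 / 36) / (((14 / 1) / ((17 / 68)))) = 0.03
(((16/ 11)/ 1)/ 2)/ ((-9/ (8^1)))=-64/ 99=-0.65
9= 9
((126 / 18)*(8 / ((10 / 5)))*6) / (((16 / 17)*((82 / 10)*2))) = 1785 / 164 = 10.88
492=492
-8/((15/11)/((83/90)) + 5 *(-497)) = 7304/2267455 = 0.00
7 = 7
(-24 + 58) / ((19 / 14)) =476 / 19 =25.05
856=856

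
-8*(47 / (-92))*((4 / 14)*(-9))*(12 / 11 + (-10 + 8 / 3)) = 116184 / 1771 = 65.60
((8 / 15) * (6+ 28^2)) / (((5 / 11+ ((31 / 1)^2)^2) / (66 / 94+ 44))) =1825769 / 89523861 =0.02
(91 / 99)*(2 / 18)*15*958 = 435890 / 297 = 1467.64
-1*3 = -3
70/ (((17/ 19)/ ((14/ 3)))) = 18620/ 51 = 365.10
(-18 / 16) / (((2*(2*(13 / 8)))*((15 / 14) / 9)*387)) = -21 / 5590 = -0.00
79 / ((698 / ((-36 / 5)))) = -0.81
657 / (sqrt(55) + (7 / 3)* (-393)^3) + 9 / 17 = 180529249564373229 / 341002681584070978-657* sqrt(55) / 20058981269651234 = 0.53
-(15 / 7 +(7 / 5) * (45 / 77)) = -228 / 77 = -2.96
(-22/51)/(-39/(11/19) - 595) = 121/185793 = 0.00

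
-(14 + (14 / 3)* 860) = -12082 / 3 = -4027.33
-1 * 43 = -43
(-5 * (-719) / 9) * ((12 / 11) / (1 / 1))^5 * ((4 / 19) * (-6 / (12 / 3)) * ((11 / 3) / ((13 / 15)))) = -824.55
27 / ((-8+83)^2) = 3 / 625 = 0.00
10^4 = 10000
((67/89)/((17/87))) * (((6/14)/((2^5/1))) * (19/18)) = 36917/677824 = 0.05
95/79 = 1.20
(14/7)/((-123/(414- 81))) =-222/41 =-5.41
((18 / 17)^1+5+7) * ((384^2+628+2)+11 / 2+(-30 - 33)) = 32862327 / 17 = 1933078.06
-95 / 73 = -1.30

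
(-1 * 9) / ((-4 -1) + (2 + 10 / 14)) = 63 / 16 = 3.94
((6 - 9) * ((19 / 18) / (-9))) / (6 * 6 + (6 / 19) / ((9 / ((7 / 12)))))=361 / 36957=0.01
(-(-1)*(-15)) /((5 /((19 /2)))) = -57 /2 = -28.50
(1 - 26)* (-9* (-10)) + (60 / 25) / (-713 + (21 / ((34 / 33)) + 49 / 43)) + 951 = -6566079339 / 5054705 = -1299.00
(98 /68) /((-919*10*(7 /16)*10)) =-14 /390575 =-0.00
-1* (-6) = 6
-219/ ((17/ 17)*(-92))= 219/ 92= 2.38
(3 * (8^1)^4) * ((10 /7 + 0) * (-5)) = -614400 /7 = -87771.43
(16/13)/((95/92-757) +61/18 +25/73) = -967104/591086015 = -0.00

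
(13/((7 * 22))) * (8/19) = 52/1463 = 0.04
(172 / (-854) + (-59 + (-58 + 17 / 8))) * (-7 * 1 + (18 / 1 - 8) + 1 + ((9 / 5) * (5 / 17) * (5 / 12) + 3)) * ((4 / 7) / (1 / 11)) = -2123138501 / 406504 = -5222.92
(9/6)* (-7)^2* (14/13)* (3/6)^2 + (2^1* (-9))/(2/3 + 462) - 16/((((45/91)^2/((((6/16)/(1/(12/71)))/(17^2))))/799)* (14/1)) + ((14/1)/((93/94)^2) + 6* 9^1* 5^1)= 475994182673213/1569729209100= 303.23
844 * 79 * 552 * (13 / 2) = 239233488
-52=-52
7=7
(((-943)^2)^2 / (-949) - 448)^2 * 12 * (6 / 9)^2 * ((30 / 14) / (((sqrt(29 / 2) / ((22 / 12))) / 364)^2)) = 338966979329492474268073870720 / 1390869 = 243708774391759737450524.70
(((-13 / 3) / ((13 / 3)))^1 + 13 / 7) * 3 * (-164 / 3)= -984 / 7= -140.57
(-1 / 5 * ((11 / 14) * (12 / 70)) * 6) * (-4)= 792 / 1225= 0.65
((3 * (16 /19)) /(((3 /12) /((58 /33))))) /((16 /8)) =1856 /209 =8.88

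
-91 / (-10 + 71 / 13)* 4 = 4732 / 59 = 80.20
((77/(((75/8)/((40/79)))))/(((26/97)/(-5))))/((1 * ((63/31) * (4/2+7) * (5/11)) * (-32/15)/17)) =74.36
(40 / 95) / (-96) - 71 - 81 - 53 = -46741 / 228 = -205.00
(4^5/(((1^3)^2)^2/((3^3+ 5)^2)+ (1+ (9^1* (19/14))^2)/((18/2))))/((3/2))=40.91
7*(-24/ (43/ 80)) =-13440/ 43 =-312.56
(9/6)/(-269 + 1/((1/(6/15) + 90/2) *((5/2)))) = -1425/255542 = -0.01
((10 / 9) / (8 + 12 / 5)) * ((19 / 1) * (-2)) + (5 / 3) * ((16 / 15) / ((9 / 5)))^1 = -3235 / 1053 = -3.07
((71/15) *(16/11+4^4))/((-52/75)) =-251340/143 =-1757.62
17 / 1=17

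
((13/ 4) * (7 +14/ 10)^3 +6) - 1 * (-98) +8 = 254786/ 125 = 2038.29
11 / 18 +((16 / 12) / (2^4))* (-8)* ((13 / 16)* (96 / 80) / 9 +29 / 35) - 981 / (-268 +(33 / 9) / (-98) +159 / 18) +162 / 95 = 5.48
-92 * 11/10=-506/5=-101.20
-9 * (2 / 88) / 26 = -9 / 1144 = -0.01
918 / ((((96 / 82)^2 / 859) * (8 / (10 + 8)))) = 662786361 / 512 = 1294504.61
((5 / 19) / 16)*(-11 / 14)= -55 / 4256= -0.01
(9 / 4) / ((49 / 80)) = 180 / 49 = 3.67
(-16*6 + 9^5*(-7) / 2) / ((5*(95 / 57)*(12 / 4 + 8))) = -248121 / 110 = -2255.65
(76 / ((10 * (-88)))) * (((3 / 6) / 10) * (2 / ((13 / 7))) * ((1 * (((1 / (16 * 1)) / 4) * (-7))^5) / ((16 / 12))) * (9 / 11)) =60353937 / 1351196711321600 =0.00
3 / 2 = 1.50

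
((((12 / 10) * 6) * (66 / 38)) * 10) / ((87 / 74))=58608 / 551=106.37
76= 76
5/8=0.62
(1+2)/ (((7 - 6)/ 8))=24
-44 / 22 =-2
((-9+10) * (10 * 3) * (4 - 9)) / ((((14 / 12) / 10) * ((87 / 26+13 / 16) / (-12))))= 4492800 / 1211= 3709.99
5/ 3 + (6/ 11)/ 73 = 4033/ 2409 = 1.67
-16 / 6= -8 / 3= -2.67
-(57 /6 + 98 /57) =-1279 /114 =-11.22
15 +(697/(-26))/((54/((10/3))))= 28105/2106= 13.35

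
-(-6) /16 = 3 /8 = 0.38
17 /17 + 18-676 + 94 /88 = -28861 /44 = -655.93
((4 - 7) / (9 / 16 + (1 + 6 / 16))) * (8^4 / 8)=-792.77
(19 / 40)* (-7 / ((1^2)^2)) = -133 / 40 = -3.32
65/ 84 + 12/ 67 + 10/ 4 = 3.45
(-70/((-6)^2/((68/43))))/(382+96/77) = -9163/1142037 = -0.01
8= 8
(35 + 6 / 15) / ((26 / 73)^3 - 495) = -68856009 / 962729195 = -0.07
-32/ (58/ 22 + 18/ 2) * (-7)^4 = -26411/ 4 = -6602.75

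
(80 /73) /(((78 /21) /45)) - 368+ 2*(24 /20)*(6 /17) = -28545392 /80665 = -353.88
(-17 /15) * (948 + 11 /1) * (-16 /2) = 130424 /15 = 8694.93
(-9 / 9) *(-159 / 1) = 159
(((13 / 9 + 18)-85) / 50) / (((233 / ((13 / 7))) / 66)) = -16874 / 24465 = -0.69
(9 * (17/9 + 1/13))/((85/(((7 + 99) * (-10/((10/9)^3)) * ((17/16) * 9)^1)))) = -7997859/5200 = -1538.05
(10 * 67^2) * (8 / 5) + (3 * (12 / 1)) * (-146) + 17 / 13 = 865401 / 13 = 66569.31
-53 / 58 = -0.91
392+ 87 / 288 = 37661 / 96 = 392.30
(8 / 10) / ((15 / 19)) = 76 / 75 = 1.01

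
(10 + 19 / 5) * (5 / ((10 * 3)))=2.30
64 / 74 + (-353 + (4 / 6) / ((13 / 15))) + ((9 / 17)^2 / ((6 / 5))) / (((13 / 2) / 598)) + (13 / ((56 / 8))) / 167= -53603872080 / 162501521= -329.87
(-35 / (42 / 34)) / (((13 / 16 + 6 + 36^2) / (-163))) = 44336 / 12507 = 3.54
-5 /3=-1.67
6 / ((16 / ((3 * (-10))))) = -45 / 4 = -11.25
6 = 6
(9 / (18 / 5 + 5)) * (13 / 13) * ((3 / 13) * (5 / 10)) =135 / 1118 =0.12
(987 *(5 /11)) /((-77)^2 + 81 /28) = 138180 /1827023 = 0.08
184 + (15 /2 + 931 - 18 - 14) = 2181 /2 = 1090.50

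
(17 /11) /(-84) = -0.02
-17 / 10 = -1.70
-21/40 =-0.52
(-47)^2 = 2209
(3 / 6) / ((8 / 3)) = 3 / 16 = 0.19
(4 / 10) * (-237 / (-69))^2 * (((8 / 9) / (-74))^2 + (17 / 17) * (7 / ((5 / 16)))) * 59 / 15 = 9146300733824 / 21997605375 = 415.79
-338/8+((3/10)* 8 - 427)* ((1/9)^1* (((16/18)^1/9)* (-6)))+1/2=-13.79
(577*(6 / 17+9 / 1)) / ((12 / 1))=449.72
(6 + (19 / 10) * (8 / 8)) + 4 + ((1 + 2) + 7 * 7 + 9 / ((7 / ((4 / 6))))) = 64.76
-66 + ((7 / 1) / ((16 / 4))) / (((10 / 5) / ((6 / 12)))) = -1049 / 16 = -65.56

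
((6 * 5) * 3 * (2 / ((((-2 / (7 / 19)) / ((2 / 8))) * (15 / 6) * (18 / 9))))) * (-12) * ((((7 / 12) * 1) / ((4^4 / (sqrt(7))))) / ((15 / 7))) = 1029 * sqrt(7) / 48640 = 0.06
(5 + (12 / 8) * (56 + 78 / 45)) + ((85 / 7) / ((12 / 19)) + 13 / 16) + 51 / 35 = 27143 / 240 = 113.10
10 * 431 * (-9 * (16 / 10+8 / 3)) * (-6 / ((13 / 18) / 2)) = 35748864 / 13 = 2749912.62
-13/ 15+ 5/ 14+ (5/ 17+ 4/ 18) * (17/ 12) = 839/ 3780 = 0.22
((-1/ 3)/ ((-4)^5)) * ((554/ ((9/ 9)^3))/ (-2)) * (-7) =1939/ 3072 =0.63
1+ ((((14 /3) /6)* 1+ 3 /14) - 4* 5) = -2269 /126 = -18.01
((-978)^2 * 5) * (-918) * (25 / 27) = -4065057000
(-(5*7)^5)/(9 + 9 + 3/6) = -105043750/37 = -2839020.27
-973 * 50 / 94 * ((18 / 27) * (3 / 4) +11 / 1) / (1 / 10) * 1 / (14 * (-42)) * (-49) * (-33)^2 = -1015447125 / 188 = -5401314.49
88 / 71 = 1.24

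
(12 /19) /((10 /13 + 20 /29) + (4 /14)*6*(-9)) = -15834 /350227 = -0.05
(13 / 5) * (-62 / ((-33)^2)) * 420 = -22568 / 363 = -62.17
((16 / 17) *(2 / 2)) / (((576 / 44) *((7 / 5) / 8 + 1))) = 440 / 7191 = 0.06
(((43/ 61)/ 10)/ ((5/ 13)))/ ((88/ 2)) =559/ 134200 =0.00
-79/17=-4.65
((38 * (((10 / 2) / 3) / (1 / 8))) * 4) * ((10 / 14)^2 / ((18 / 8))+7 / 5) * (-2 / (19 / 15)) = -2295680 / 441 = -5205.62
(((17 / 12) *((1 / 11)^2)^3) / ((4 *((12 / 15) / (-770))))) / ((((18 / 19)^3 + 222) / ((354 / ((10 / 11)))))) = -48157039 / 143226929472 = -0.00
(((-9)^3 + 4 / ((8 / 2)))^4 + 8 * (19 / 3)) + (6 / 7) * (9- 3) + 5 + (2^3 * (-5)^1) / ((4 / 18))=5898543842873 / 21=280883040136.81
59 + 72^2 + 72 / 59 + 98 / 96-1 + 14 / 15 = 74271671 / 14160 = 5245.17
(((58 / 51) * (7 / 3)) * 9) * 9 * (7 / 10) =12789 / 85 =150.46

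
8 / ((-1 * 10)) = -4 / 5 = -0.80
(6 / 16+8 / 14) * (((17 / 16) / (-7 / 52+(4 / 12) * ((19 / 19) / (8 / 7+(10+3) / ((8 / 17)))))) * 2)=-56608929 / 3462928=-16.35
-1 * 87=-87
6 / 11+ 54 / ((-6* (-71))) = 525 / 781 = 0.67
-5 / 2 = -2.50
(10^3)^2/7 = 1000000/7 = 142857.14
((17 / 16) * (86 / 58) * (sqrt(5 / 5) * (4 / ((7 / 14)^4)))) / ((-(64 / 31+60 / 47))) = -1065067 / 35293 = -30.18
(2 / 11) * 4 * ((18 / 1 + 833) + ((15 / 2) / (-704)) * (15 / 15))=1198193 / 1936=618.90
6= 6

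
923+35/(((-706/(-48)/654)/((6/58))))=11096831/10237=1083.99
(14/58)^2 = 49/841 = 0.06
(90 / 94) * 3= 135 / 47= 2.87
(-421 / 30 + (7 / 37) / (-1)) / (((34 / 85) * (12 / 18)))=-15787 / 296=-53.33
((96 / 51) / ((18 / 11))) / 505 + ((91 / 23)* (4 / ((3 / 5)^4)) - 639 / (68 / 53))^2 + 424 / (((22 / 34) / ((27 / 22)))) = 139378849646147591737 / 980664114980880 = 142127.00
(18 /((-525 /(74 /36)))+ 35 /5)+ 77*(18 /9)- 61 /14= 164401 /1050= 156.57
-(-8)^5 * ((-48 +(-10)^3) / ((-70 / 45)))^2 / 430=364390907904 / 10535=34588600.66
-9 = -9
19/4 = 4.75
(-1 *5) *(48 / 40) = -6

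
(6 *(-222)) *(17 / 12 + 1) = -3219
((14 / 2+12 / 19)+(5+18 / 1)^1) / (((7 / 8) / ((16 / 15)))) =24832 / 665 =37.34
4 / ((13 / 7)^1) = 2.15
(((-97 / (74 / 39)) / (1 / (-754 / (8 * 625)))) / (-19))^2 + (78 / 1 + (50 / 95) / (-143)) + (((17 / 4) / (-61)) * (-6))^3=31374133134677749403123 / 401029389578675000000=78.23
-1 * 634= -634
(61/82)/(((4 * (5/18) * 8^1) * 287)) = 549/1882720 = 0.00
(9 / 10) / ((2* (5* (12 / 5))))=3 / 80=0.04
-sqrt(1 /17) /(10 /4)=-0.10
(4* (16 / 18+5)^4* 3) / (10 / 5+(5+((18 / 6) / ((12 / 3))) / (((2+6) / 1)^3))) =64638820352 / 31359393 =2061.23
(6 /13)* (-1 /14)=-3 /91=-0.03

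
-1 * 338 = -338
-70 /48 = -35 /24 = -1.46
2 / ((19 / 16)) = 1.68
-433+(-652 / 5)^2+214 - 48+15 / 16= 6695239 / 400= 16738.10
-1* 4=-4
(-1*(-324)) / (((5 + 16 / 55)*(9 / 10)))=6600 / 97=68.04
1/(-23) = -0.04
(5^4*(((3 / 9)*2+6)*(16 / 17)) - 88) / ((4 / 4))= 3833.57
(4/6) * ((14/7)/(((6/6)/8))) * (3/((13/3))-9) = -88.62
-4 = -4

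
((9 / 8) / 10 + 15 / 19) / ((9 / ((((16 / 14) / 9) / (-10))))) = -457 / 359100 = -0.00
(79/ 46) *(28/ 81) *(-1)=-1106/ 1863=-0.59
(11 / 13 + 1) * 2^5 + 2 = 794 / 13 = 61.08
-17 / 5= -3.40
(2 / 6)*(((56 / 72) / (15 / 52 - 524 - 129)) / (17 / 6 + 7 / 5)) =-3640 / 38794563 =-0.00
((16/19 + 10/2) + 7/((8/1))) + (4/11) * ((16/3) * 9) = 40415/1672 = 24.17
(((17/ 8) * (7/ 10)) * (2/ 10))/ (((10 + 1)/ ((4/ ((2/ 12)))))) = 357/ 550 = 0.65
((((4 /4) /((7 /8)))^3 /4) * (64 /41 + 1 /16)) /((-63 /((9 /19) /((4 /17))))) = -36210 /1870379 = -0.02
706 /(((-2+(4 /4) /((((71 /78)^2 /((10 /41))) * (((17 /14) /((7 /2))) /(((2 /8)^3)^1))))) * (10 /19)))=-188524487512 /279222935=-675.18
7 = 7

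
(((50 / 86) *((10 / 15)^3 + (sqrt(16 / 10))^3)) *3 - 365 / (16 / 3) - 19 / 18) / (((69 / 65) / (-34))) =157315535 / 71208 - 35360 *sqrt(10) / 989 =2096.18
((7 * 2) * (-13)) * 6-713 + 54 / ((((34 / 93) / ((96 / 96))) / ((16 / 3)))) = -17293 / 17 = -1017.24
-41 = -41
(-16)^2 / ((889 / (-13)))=-3328 / 889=-3.74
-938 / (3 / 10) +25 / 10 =-18745 / 6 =-3124.17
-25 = -25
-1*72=-72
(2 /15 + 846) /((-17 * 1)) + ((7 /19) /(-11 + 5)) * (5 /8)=-3861343 /77520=-49.81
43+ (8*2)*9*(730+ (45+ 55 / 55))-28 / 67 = 7489701 / 67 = 111786.58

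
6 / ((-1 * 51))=-2 / 17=-0.12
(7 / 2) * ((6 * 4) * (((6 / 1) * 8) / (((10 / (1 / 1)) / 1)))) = 2016 / 5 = 403.20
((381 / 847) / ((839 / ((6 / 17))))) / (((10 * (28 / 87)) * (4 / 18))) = 894969 / 3382613080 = 0.00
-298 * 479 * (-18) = 2569356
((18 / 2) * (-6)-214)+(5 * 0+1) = -267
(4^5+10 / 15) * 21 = 21518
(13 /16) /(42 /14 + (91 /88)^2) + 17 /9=592349 /283617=2.09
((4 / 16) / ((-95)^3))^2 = 0.00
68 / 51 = 4 / 3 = 1.33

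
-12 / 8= -3 / 2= -1.50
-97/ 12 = -8.08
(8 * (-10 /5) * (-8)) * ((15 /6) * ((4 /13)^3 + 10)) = 7050880 /2197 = 3209.32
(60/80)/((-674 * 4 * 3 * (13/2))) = -1/70096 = -0.00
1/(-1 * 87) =-1/87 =-0.01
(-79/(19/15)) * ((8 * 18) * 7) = -1194480/19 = -62867.37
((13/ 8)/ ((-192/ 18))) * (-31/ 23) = 1209/ 5888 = 0.21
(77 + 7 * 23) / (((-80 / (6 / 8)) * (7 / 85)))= -867 / 32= -27.09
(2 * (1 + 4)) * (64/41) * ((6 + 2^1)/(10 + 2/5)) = 6400/533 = 12.01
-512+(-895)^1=-1407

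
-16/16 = -1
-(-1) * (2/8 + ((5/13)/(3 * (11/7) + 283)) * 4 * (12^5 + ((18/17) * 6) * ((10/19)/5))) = 1330.80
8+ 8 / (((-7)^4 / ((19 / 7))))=134608 / 16807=8.01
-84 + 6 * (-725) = -4434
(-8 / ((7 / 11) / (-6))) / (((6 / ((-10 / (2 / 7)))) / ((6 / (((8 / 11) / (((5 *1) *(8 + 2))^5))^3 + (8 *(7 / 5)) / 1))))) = -69813728332519531250000000000 / 296179453531901041666666667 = -235.71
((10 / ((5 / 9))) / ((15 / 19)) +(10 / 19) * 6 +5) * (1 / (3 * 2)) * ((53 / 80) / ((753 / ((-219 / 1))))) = -11378729 / 11445600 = -0.99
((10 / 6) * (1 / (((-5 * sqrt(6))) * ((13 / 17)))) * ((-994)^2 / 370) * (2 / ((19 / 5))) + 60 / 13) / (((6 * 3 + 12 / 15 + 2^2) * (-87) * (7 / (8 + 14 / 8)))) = -25 / 7714 + 2999395 * sqrt(6) / 41834124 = 0.17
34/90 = 17/45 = 0.38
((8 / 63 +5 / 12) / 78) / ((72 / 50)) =3425 / 707616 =0.00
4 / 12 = 1 / 3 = 0.33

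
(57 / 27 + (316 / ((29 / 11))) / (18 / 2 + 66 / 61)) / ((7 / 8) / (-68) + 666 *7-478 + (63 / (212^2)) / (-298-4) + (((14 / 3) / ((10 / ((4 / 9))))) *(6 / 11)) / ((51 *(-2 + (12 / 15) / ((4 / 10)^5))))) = 2138903245230444 / 639230524115297189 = 0.00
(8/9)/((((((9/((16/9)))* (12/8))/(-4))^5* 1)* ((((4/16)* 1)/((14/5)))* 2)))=-7696581394432/38127987424935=-0.20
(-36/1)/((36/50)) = -50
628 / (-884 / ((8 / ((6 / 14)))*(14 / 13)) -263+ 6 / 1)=-123088 / 58991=-2.09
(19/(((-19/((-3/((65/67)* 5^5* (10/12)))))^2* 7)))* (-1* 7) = -1454436/19598388671875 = -0.00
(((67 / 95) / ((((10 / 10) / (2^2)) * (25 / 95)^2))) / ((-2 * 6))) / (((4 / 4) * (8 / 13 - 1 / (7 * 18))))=-695058 / 124375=-5.59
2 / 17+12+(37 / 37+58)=1209 / 17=71.12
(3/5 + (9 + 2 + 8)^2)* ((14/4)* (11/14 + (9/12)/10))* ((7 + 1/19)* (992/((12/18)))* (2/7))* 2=6532381.76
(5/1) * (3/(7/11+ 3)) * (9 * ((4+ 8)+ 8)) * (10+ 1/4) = 7610.62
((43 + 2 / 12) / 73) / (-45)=-259 / 19710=-0.01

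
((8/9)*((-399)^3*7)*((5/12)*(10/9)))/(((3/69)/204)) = -2575666987600/3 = -858555662533.33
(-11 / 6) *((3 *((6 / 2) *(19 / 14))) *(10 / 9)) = -1045 / 42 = -24.88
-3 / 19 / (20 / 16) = -12 / 95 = -0.13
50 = 50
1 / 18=0.06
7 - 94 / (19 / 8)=-619 / 19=-32.58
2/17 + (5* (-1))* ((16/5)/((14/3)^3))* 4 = -2986/5831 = -0.51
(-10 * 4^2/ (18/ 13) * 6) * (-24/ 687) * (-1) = -16640/ 687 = -24.22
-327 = -327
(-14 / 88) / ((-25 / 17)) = 0.11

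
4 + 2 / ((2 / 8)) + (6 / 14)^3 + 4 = 5515 / 343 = 16.08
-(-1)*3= 3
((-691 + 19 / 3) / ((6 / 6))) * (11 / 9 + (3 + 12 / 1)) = -299884 / 27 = -11106.81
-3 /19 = -0.16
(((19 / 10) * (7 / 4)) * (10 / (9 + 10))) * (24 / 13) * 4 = 168 / 13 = 12.92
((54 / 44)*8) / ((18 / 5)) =30 / 11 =2.73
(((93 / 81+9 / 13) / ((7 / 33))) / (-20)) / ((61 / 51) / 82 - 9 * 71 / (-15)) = -2476441 / 243262383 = -0.01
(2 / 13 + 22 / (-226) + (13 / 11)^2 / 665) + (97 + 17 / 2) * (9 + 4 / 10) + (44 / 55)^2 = 1173045762249 / 1182030850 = 992.40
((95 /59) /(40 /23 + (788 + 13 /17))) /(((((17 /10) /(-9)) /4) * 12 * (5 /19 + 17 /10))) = -4151500 /2267359203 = -0.00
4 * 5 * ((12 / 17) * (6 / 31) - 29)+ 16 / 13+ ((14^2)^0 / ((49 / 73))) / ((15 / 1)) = -2900124457 / 5035485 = -575.94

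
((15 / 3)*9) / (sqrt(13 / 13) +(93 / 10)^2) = 4500 / 8749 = 0.51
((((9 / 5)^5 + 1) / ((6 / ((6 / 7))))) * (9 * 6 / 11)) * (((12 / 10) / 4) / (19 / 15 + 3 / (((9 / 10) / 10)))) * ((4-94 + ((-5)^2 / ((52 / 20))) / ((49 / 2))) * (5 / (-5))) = 10.84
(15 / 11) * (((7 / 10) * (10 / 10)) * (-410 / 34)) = -4305 / 374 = -11.51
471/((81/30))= 1570/9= 174.44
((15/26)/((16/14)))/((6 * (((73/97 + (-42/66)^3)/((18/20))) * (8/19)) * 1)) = 154541079/425265152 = 0.36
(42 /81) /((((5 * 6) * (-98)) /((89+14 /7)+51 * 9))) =-55 /567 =-0.10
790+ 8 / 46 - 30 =17484 / 23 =760.17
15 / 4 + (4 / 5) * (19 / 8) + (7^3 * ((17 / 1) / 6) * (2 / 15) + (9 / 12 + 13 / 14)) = 86251 / 630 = 136.91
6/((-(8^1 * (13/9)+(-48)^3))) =27/497612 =0.00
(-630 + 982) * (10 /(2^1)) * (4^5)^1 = 1802240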